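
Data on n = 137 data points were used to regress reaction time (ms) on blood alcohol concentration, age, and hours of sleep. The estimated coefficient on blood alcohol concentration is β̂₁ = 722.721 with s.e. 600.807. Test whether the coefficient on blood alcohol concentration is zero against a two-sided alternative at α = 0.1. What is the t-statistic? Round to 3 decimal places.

H₀: β₁ = 0 vs H₁: β₁ ≠ 0.
t = (β̂₁ − β₁⁰)/SE = 722.721 / 600.807 = 1.203.
df = n − k − 1 = 137 − 3 − 1 = 133.
Two-sided p ≈ 0.2311, which is ≥ 0.1, so fail to reject H₀.
The data do not give significant evidence of an association between blood alcohol concentration and reaction time, after adjusting for the other predictors.

t = 1.203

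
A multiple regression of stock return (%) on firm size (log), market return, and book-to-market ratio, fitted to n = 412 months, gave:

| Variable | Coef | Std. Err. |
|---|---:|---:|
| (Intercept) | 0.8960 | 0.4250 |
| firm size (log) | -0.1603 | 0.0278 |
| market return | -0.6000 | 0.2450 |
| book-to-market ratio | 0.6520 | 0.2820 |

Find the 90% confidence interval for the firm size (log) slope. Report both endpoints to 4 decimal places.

(-0.2061, -0.1145)

Read off: b = -0.1603, SE = 0.0278 for firm size (log).
df = n − k − 1 = 412 − 3 − 1 = 408.
t* = t_{0.05, 408} = 1.648597.
Margin = t* × SE = 1.648597 × 0.0278 = 0.045831.
CI: -0.1603 ± 0.045831 → (-0.2061, -0.1145).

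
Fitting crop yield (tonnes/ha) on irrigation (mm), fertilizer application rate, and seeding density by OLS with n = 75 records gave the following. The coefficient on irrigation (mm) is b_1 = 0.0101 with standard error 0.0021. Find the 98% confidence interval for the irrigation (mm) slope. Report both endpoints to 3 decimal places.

df = n − k − 1 = 75 − 3 − 1 = 71.
t* = t_{0.01, 71} = 2.380024.
Margin = t* × SE = 2.380024 × 0.0021 = 0.00500.
CI: 0.0101 ± 0.00500 → (0.005, 0.015).
With 98% confidence, each one-unit increase in irrigation (mm) is associated with a change of between 0.005 and 0.015 tonnes/ha in crop yield, holding the other predictors fixed.

(0.005, 0.015)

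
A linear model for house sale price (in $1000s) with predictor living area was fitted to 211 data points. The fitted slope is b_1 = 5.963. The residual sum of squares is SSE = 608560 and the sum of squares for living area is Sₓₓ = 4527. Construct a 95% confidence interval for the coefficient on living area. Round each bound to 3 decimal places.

MSE = SSE/(n − 2) = 608560/209 = 2911.77.
SE(b_1) = √(MSE/Sₓₓ) = √(2911.77/4527) = 0.801998.
df = n − 2 = 209.
t* = t_{0.025, 209} = 1.971379.
Margin = t* × SE = 1.971379 × 0.801998 = 1.58104.
CI: 5.963 ± 1.58104 → (4.382, 7.544).
With 95% confidence, each one-unit increase in living area is associated with a change of between 4.382 and 7.544 $1000s in house sale price.

(4.382, 7.544)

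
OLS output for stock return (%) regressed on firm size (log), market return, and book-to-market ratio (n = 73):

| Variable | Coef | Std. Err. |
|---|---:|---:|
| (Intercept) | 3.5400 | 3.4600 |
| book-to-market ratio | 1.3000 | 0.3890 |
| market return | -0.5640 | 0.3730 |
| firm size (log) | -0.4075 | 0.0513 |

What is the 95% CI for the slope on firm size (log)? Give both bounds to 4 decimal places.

(-0.5098, -0.3052)

Read off: b = -0.4075, SE = 0.0513 for firm size (log).
df = n − k − 1 = 73 − 3 − 1 = 69.
t* = t_{0.025, 69} = 1.994945.
Margin = t* × SE = 1.994945 × 0.0513 = 0.102341.
CI: -0.4075 ± 0.102341 → (-0.5098, -0.3052).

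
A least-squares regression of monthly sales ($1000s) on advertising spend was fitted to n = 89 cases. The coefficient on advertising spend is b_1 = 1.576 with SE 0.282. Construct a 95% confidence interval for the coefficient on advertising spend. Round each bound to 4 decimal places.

(1.0155, 2.1365)

df = n − 2 = 89 − 2 = 87.
t* = t_{0.025, 87} = 1.987608.
Margin = t* × SE = 1.987608 × 0.282 = 0.560506.
CI: 1.576 ± 0.560506 → (1.0155, 2.1365).
With 95% confidence, each one-unit increase in advertising spend is associated with a change of between 1.0155 and 2.1365 $1000s in monthly sales.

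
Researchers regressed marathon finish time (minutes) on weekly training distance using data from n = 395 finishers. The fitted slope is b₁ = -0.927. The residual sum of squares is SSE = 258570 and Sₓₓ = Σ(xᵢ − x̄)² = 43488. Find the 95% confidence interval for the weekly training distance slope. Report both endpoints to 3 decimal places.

(-1.169, -0.685)

MSE = SSE/(n − 2) = 258570/393 = 657.939.
SE(b₁) = √(MSE/Sₓₓ) = √(657.939/43488) = 0.123001.
df = n − 2 = 393.
t* = t_{0.025, 393} = 1.966019.
Margin = t* × SE = 1.966019 × 0.123001 = 0.24182.
CI: -0.927 ± 0.24182 → (-1.169, -0.685).
With 95% confidence, each one-unit increase in weekly training distance is associated with a change of between -1.169 and -0.685 minutes in marathon finish time.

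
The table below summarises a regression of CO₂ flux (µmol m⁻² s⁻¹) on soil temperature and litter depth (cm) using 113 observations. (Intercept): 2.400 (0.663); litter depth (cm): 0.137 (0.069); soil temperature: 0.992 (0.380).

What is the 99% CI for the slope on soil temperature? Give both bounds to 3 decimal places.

(-0.004, 1.988)

Read off: b = 0.992, SE = 0.380 for soil temperature.
df = n − k − 1 = 113 − 2 − 1 = 110.
t* = t_{0.005, 110} = 2.621265.
Margin = t* × SE = 2.621265 × 0.380 = 0.99608.
CI: 0.992 ± 0.99608 → (-0.004, 1.988).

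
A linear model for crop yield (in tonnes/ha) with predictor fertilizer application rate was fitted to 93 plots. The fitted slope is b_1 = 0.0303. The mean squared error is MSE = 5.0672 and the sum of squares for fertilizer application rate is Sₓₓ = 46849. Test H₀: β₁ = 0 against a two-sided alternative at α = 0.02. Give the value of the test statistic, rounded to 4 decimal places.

t = 2.9135

SE(b_1) = √(MSE/Sₓₓ) = √(5.0672/46849) = 0.0104.
t = 0.0303 / 0.0104 = 2.9135.
df = n − 2 = 91.
Two-sided p ≈ 0.0045, which is < 0.02, so reject H₀.
There is evidence that fertilizer application rate is associated with crop yield.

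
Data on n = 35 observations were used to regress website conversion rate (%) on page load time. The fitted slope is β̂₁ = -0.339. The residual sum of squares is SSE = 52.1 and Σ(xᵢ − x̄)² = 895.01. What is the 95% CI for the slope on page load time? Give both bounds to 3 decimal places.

MSE = SSE/(n − 2) = 52.1/33 = 1.57879.
SE(β̂₁) = √(MSE/Sₓₓ) = √(1.57879/895.01) = 0.0419999.
df = n − 2 = 33.
t* = t_{0.025, 33} = 2.034515.
Margin = t* × SE = 2.034515 × 0.0419999 = 0.08545.
CI: -0.339 ± 0.08545 → (-0.424, -0.254).
With 95% confidence, each one-unit increase in page load time is associated with a change of between -0.424 and -0.254 % in website conversion rate.

(-0.424, -0.254)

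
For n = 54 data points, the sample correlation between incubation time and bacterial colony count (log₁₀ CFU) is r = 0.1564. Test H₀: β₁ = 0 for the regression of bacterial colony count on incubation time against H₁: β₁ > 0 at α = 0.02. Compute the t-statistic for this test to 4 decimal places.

t = 1.1419

t = r·√(n − 2)/√(1 − r²) = 0.1564·√52/√0.975539 = 1.1419.
df = n − 2 = 52.
One-sided p ≈ 0.1294, which is ≥ 0.02, so fail to reject H₀.
The data do not give significant evidence of a linear association between incubation time and bacterial colony count.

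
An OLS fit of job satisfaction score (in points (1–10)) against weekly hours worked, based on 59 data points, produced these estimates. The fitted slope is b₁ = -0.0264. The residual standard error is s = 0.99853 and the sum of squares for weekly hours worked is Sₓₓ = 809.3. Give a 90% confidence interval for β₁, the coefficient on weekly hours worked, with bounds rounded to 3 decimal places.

(-0.085, 0.032)

SE(b₁) = s/√Sₓₓ = 0.99853/√809.3 = 0.0350999.
df = n − 2 = 57.
t* = t_{0.05, 57} = 1.672029.
Margin = t* × SE = 1.672029 × 0.0350999 = 0.05869.
CI: -0.0264 ± 0.05869 → (-0.085, 0.032).
With 90% confidence, each one-unit increase in weekly hours worked is associated with a change of between -0.085 and 0.032 points (1–10) in job satisfaction score.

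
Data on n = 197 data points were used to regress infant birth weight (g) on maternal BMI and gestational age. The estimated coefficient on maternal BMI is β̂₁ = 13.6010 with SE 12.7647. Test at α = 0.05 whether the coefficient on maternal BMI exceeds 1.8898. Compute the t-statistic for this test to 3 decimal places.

H₀: β₁ = 1.8898 vs H₁: β₁ > 1.8898.
t = (β̂₁ − β₁⁰)/SE = (13.6010 − 1.8898) / 12.7647 = 0.917.
df = n − k − 1 = 197 − 2 − 1 = 194.
One-sided p ≈ 0.1800, which is ≥ 0.05, so fail to reject H₀.
The data do not give significant evidence that the true slope on maternal BMI exceeds 1.8898 g per unit, holding the other predictors fixed.

t = 0.917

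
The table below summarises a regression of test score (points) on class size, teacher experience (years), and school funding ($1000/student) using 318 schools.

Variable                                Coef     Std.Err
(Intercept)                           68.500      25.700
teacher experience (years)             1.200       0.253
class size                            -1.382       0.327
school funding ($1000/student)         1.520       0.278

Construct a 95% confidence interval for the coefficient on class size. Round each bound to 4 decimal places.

Read off: b = -1.382, SE = 0.327 for class size.
df = n − k − 1 = 318 − 3 − 1 = 314.
t* = t_{0.025, 314} = 1.967548.
Margin = t* × SE = 1.967548 × 0.327 = 0.643388.
CI: -1.382 ± 0.643388 → (-2.0254, -0.7386).

(-2.0254, -0.7386)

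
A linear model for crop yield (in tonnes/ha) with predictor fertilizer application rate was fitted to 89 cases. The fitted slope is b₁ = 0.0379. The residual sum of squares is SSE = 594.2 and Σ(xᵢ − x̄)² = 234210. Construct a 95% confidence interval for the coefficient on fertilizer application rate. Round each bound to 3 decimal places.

(0.027, 0.049)

MSE = SSE/(n − 2) = 594.2/87 = 6.82989.
SE(b₁) = √(MSE/Sₓₓ) = √(6.82989/234210) = 0.00540013.
df = n − 2 = 87.
t* = t_{0.025, 87} = 1.987608.
Margin = t* × SE = 1.987608 × 0.00540013 = 0.01073.
CI: 0.0379 ± 0.01073 → (0.027, 0.049).
With 95% confidence, each one-unit increase in fertilizer application rate is associated with a change of between 0.027 and 0.049 tonnes/ha in crop yield.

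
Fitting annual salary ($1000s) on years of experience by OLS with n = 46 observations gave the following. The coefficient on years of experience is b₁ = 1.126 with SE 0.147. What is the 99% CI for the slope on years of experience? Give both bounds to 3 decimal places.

df = n − 2 = 46 − 2 = 44.
t* = t_{0.005, 44} = 2.692278.
Margin = t* × SE = 2.692278 × 0.147 = 0.39576.
CI: 1.126 ± 0.39576 → (0.730, 1.522).
With 99% confidence, each one-unit increase in years of experience is associated with a change of between 0.730 and 1.522 $1000s in annual salary.

(0.730, 1.522)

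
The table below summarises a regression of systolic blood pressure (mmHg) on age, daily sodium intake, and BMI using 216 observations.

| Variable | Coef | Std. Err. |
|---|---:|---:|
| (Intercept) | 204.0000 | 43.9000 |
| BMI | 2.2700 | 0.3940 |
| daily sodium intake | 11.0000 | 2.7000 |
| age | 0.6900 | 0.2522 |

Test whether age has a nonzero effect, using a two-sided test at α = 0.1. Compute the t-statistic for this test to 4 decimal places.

Read off: b = 0.6900, SE = 0.2522 for age.
H₀: β₁ = 0 vs H₁: β₁ ≠ 0.
t = 0.6900 / 0.2522 = 2.7359.
df = n − k − 1 = 216 − 3 − 1 = 212.
Two-sided p ≈ 0.0067, which is < 0.1, so reject H₀.
There is evidence that age is associated with systolic blood pressure, holding the other predictors fixed.

t = 2.7359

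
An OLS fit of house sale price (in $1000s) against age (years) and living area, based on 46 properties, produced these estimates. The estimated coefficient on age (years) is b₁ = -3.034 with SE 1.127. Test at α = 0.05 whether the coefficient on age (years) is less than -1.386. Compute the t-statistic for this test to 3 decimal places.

t = -1.462

H₀: β₁ = -1.386 vs H₁: β₁ < -1.386.
t = (b₁ − β₁⁰)/SE = (-3.034 − (-1.386)) / 1.127 = -1.462.
df = n − k − 1 = 46 − 2 − 1 = 43.
One-sided p ≈ 0.0755, which is ≥ 0.05, so fail to reject H₀.
The data do not give significant evidence that the true slope on age (years) is below -1.386 $1000s per unit, holding the other predictors fixed.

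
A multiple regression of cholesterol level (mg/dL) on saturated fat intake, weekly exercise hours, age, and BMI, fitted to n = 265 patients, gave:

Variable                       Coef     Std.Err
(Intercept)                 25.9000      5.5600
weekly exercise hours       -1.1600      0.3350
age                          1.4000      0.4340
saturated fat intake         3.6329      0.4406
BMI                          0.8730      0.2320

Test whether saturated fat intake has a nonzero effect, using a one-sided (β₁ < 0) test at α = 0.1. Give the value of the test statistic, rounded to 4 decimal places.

Read off: b = 3.6329, SE = 0.4406 for saturated fat intake.
H₀: β₁ = 0 vs H₁: β₁ < 0.
t = 3.6329 / 0.4406 = 8.2453.
df = n − k − 1 = 265 − 4 − 1 = 260.
One-sided p ≈ 1.0000, which is ≥ 0.1, so fail to reject H₀.
The data do not give significant evidence that the true slope on saturated fat intake is negative, holding the other predictors fixed.

t = 8.2453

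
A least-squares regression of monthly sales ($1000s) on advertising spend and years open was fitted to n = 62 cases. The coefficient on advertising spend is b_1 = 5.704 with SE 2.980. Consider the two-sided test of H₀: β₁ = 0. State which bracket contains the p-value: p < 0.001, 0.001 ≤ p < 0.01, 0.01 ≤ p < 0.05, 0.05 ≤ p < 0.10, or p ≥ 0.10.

0.05 ≤ p < 0.10

t = 5.704 / 2.980 = 1.914.
df = n − k − 1 = 62 − 2 − 1 = 59.
Two-sided p = 2·P(T_{59} > |t|) ≈ 0.0605.
So 0.05 ≤ p < 0.10.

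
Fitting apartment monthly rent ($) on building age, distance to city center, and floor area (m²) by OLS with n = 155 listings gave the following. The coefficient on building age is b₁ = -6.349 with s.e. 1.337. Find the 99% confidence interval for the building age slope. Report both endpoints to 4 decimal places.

df = n − k − 1 = 155 − 3 − 1 = 151.
t* = t_{0.005, 151} = 2.60878.
Margin = t* × SE = 2.60878 × 1.337 = 3.487939.
CI: -6.349 ± 3.487939 → (-9.8369, -2.8611).
With 99% confidence, each one-unit increase in building age is associated with a change of between -9.8369 and -2.8611 $ in apartment monthly rent, holding the other predictors fixed.

(-9.8369, -2.8611)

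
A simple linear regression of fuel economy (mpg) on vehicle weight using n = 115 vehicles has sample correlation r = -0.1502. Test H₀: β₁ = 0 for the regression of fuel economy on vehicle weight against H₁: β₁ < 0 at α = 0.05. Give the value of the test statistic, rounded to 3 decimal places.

t = r·√(n − 2)/√(1 − r²) = -0.1502·√113/√0.97744 = -1.615.
df = n − 2 = 113.
One-sided p ≈ 0.0546, which is ≥ 0.05, so fail to reject H₀.
The data do not give significant evidence of a linear association between vehicle weight and fuel economy.

t = -1.615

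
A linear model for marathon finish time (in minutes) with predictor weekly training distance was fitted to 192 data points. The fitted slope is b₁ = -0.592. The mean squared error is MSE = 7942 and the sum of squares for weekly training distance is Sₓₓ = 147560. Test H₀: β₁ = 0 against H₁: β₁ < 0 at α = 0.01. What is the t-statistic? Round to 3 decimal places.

SE(b₁) = √(MSE/Sₓₓ) = √(7942/147560) = 0.231996.
t = -0.592 / 0.231996 = -2.552.
df = n − 2 = 190.
One-sided p ≈ 0.0058, which is < 0.01, so reject H₀.
There is evidence that the true slope on weekly training distance is negative.

t = -2.552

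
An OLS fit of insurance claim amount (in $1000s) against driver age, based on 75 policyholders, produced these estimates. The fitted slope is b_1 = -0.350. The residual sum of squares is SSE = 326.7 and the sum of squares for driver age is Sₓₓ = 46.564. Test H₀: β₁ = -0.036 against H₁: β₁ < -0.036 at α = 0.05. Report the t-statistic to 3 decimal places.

t = -1.013

MSE = SSE/(n − 2) = 326.7/73 = 4.47534.
SE(b_1) = √(MSE/Sₓₓ) = √(4.47534/46.564) = 0.310019.
t = (-0.350 − (-0.036)) / 0.310019 = -1.013.
df = n − 2 = 73.
One-sided p ≈ 0.1572, which is ≥ 0.05, so fail to reject H₀.
The data do not give significant evidence that the true slope on driver age is below -0.036 $1000s per unit.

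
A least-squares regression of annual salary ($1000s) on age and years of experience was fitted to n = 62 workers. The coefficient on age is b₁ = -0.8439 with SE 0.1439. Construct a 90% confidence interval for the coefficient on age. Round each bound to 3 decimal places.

df = n − k − 1 = 62 − 2 − 1 = 59.
t* = t_{0.05, 59} = 1.671093.
Margin = t* × SE = 1.671093 × 0.1439 = 0.24047.
CI: -0.8439 ± 0.24047 → (-1.084, -0.603).
With 90% confidence, each one-unit increase in age is associated with a change of between -1.084 and -0.603 $1000s in annual salary, holding the other predictors fixed.

(-1.084, -0.603)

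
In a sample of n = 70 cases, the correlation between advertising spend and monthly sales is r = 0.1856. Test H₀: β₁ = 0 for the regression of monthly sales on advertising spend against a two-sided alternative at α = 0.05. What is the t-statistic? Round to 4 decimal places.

t = r·√(n − 2)/√(1 − r²) = 0.1856·√68/√0.965553 = 1.5576.
df = n − 2 = 68.
Two-sided p ≈ 0.1240, which is ≥ 0.05, so fail to reject H₀.
The data do not give significant evidence of a linear association between advertising spend and monthly sales.

t = 1.5576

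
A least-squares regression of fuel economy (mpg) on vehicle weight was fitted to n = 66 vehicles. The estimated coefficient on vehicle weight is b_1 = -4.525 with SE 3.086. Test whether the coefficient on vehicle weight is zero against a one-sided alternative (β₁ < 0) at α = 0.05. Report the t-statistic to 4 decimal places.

t = -1.4663

H₀: β₁ = 0 vs H₁: β₁ < 0.
t = (b_1 − β₁⁰)/SE = -4.525 / 3.086 = -1.4663.
df = n − 2 = 66 − 2 = 64.
One-sided p ≈ 0.0737, which is ≥ 0.05, so fail to reject H₀.
The data do not give significant evidence that the true slope on vehicle weight is negative.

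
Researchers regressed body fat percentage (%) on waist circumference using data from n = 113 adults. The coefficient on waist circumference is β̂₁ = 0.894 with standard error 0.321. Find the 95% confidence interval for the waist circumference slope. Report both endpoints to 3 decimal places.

df = n − 2 = 113 − 2 = 111.
t* = t_{0.025, 111} = 1.981567.
Margin = t* × SE = 1.981567 × 0.321 = 0.63608.
CI: 0.894 ± 0.63608 → (0.258, 1.530).
With 95% confidence, each one-unit increase in waist circumference is associated with a change of between 0.258 and 1.530 % in body fat percentage.

(0.258, 1.530)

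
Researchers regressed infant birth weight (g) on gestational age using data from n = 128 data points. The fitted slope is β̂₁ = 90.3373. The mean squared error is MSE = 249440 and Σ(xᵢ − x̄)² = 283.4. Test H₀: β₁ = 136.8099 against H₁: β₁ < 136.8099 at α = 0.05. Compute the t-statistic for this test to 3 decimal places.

t = -1.566

SE(β̂₁) = √(MSE/Sₓₓ) = √(249440/283.4) = 29.6676.
t = (90.3373 − 136.8099) / 29.6676 = -1.566.
df = n − 2 = 126.
One-sided p ≈ 0.0599, which is ≥ 0.05, so fail to reject H₀.
The data do not give significant evidence that the true slope on gestational age is below 136.8099 g per unit.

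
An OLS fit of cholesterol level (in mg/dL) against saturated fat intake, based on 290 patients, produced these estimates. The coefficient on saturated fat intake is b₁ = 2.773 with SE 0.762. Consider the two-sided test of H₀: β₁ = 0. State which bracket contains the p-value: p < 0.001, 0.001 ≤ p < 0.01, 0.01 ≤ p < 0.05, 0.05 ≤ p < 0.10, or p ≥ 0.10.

p < 0.001

t = 2.773 / 0.762 = 3.639.
df = n − 2 = 290 − 2 = 288.
Two-sided p = 2·P(T_{288} > |t|) ≈ 0.0003.
So p < 0.001.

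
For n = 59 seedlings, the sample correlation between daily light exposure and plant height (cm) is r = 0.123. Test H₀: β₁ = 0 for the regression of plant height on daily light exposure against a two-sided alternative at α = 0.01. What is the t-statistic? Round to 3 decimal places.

t = r·√(n − 2)/√(1 − r²) = 0.123·√57/√0.984871 = 0.936.
df = n − 2 = 57.
Two-sided p ≈ 0.3534, which is ≥ 0.01, so fail to reject H₀.
The data do not give significant evidence of a linear association between daily light exposure and plant height.

t = 0.936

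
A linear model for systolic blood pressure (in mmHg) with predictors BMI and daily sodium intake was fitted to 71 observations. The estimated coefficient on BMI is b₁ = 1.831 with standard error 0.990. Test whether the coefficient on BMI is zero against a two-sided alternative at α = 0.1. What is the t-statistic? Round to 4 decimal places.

t = 1.8495

H₀: β₁ = 0 vs H₁: β₁ ≠ 0.
t = (b₁ − β₁⁰)/SE = 1.831 / 0.990 = 1.8495.
df = n − k − 1 = 71 − 2 − 1 = 68.
Two-sided p ≈ 0.0687, which is < 0.1, so reject H₀.
There is evidence that BMI is associated with systolic blood pressure, holding the other predictors fixed.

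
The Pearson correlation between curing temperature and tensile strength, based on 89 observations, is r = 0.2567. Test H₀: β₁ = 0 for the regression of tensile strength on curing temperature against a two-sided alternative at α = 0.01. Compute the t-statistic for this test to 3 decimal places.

t = r·√(n − 2)/√(1 − r²) = 0.2567·√87/√0.934105 = 2.477.
df = n − 2 = 87.
Two-sided p ≈ 0.0152, which is ≥ 0.01, so fail to reject H₀.
The data do not give significant evidence of a linear association between curing temperature and tensile strength.

t = 2.477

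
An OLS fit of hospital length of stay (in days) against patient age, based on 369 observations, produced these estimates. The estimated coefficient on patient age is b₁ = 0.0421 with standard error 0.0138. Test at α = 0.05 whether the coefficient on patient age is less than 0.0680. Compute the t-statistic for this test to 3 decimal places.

H₀: β₁ = 0.0680 vs H₁: β₁ < 0.0680.
t = (b₁ − β₁⁰)/SE = (0.0421 − 0.0680) / 0.0138 = -1.877.
df = n − 2 = 369 − 2 = 367.
One-sided p ≈ 0.0307, which is < 0.05, so reject H₀.
There is evidence that the true slope on patient age is below 0.0680 days per unit.

t = -1.877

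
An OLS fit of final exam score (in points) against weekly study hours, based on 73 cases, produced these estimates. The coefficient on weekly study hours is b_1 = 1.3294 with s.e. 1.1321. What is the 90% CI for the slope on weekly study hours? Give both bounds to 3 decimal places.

(-0.557, 3.216)

df = n − 2 = 73 − 2 = 71.
t* = t_{0.05, 71} = 1.6666.
Margin = t* × SE = 1.6666 × 1.1321 = 1.88676.
CI: 1.3294 ± 1.88676 → (-0.557, 3.216).
With 90% confidence, each one-unit increase in weekly study hours is associated with a change of between -0.557 and 3.216 points in final exam score.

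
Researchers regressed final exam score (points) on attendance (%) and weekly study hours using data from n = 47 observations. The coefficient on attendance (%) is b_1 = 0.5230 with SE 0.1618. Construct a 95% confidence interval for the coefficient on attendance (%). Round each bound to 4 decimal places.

(0.1969, 0.8491)

df = n − k − 1 = 47 − 2 − 1 = 44.
t* = t_{0.025, 44} = 2.015368.
Margin = t* × SE = 2.015368 × 0.1618 = 0.326086.
CI: 0.5230 ± 0.326086 → (0.1969, 0.8491).
With 95% confidence, each one-unit increase in attendance (%) is associated with a change of between 0.1969 and 0.8491 points in final exam score, holding the other predictors fixed.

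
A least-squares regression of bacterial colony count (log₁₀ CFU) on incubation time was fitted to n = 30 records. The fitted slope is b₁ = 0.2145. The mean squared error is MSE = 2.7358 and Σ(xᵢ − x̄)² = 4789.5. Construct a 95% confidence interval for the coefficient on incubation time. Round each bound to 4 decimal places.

(0.1655, 0.2635)

SE(b₁) = √(MSE/Sₓₓ) = √(2.7358/4789.5) = 0.0239.
df = n − 2 = 28.
t* = t_{0.025, 28} = 2.048407.
Margin = t* × SE = 2.048407 × 0.0239 = 0.048957.
CI: 0.2145 ± 0.048957 → (0.1655, 0.2635).
With 95% confidence, each one-unit increase in incubation time is associated with a change of between 0.1655 and 0.2635 log₁₀ CFU in bacterial colony count.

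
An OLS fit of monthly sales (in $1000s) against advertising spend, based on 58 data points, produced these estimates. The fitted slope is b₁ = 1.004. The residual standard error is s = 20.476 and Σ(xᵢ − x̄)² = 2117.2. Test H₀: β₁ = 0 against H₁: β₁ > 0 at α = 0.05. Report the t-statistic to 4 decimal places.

t = 2.2562

SE(b₁) = s/√Sₓₓ = 20.476/√2117.2 = 0.445004.
t = 1.004 / 0.445004 = 2.2562.
df = n − 2 = 56.
One-sided p ≈ 0.0140, which is < 0.05, so reject H₀.
There is evidence that the true slope on advertising spend is positive.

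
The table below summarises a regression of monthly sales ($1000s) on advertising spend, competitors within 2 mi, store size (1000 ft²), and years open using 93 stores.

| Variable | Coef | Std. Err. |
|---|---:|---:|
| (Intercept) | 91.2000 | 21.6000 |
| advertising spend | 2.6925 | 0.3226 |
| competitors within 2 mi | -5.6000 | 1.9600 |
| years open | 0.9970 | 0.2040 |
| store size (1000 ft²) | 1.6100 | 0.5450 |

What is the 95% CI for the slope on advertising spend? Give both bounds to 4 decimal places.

Read off: b = 2.6925, SE = 0.3226 for advertising spend.
df = n − k − 1 = 93 − 4 − 1 = 88.
t* = t_{0.025, 88} = 1.98729.
Margin = t* × SE = 1.98729 × 0.3226 = 0.641100.
CI: 2.6925 ± 0.641100 → (2.0514, 3.3336).

(2.0514, 3.3336)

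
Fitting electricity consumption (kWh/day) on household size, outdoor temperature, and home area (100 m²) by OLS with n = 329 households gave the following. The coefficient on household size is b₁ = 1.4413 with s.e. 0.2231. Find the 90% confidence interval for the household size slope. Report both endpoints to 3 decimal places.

(1.073, 1.809)

df = n − k − 1 = 329 − 3 − 1 = 325.
t* = t_{0.05, 325} = 1.649556.
Margin = t* × SE = 1.649556 × 0.2231 = 0.36802.
CI: 1.4413 ± 0.36802 → (1.073, 1.809).
With 90% confidence, each one-unit increase in household size is associated with a change of between 1.073 and 1.809 kWh/day in electricity consumption, holding the other predictors fixed.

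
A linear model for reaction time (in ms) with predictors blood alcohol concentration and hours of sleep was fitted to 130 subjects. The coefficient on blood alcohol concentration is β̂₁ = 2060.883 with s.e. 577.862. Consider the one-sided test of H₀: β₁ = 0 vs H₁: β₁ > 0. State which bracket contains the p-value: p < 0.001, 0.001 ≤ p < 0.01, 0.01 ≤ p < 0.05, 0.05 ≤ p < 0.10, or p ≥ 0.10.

t = 2060.883 / 577.862 = 3.566.
df = n − k − 1 = 130 − 2 − 1 = 127.
One-sided p = P(T_{127} > t) ≈ 0.0003.
So p < 0.001.

p < 0.001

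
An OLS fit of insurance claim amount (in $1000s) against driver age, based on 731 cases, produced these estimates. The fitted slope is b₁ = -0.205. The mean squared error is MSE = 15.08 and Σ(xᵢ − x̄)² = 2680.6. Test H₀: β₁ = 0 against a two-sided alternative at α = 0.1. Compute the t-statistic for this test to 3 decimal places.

t = -2.733

SE(b₁) = √(MSE/Sₓₓ) = √(15.08/2680.6) = 0.075004.
t = -0.205 / 0.075004 = -2.733.
df = n − 2 = 729.
Two-sided p ≈ 0.0064, which is < 0.1, so reject H₀.
There is evidence that driver age is associated with insurance claim amount.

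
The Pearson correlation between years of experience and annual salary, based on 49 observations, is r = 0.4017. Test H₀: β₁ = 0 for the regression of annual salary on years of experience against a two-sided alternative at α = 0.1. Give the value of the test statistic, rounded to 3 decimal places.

t = r·√(n − 2)/√(1 − r²) = 0.4017·√47/√0.838637 = 3.007.
df = n − 2 = 47.
Two-sided p ≈ 0.0042, which is < 0.1, so reject H₀.
There is evidence of a linear association between years of experience and annual salary.

t = 3.007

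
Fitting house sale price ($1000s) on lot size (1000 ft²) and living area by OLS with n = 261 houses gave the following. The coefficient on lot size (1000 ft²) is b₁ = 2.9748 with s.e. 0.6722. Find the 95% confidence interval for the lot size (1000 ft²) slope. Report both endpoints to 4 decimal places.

(1.6511, 4.2985)

df = n − k − 1 = 261 − 2 − 1 = 258.
t* = t_{0.025, 258} = 1.969201.
Margin = t* × SE = 1.969201 × 0.6722 = 1.323697.
CI: 2.9748 ± 1.323697 → (1.6511, 4.2985).
With 95% confidence, each one-unit increase in lot size (1000 ft²) is associated with a change of between 1.6511 and 4.2985 $1000s in house sale price, holding the other predictors fixed.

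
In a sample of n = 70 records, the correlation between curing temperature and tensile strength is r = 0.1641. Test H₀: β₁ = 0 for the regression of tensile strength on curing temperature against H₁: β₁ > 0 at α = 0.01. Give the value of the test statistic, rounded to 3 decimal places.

t = 1.372

t = r·√(n − 2)/√(1 − r²) = 0.1641·√68/√0.973071 = 1.372.
df = n − 2 = 68.
One-sided p ≈ 0.0873, which is ≥ 0.01, so fail to reject H₀.
The data do not give significant evidence of a linear association between curing temperature and tensile strength.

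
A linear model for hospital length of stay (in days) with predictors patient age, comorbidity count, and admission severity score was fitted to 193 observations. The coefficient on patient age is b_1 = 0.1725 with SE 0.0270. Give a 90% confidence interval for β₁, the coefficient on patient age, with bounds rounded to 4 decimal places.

df = n − k − 1 = 193 − 3 − 1 = 189.
t* = t_{0.05, 189} = 1.652956.
Margin = t* × SE = 1.652956 × 0.0270 = 0.044630.
CI: 0.1725 ± 0.044630 → (0.1279, 0.2171).
With 90% confidence, each one-unit increase in patient age is associated with a change of between 0.1279 and 0.2171 days in hospital length of stay, holding the other predictors fixed.

(0.1279, 0.2171)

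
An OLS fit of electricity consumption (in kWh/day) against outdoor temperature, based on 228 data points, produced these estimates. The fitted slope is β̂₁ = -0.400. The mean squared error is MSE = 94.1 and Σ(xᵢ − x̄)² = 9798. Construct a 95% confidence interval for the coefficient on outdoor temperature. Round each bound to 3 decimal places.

(-0.593, -0.207)

SE(β̂₁) = √(MSE/Sₓₓ) = √(94.1/9798) = 0.098.
df = n − 2 = 226.
t* = t_{0.025, 226} = 1.970516.
Margin = t* × SE = 1.970516 × 0.098 = 0.19311.
CI: -0.400 ± 0.19311 → (-0.593, -0.207).
With 95% confidence, each one-unit increase in outdoor temperature is associated with a change of between -0.593 and -0.207 kWh/day in electricity consumption.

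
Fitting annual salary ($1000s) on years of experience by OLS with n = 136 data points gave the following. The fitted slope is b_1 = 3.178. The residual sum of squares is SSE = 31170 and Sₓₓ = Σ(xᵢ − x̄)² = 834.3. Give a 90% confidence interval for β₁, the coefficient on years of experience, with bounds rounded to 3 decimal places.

MSE = SSE/(n − 2) = 31170/134 = 232.612.
SE(b_1) = √(MSE/Sₓₓ) = √(232.612/834.3) = 0.528025.
df = n − 2 = 134.
t* = t_{0.05, 134} = 1.656305.
Margin = t* × SE = 1.656305 × 0.528025 = 0.87457.
CI: 3.178 ± 0.87457 → (2.303, 4.053).
With 90% confidence, each one-unit increase in years of experience is associated with a change of between 2.303 and 4.053 $1000s in annual salary.

(2.303, 4.053)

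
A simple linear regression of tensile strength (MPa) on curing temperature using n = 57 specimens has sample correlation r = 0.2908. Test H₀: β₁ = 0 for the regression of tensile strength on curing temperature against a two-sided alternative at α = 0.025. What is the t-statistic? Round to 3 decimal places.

t = r·√(n − 2)/√(1 − r²) = 0.2908·√55/√0.915435 = 2.254.
df = n − 2 = 55.
Two-sided p ≈ 0.0282, which is ≥ 0.025, so fail to reject H₀.
The data do not give significant evidence of a linear association between curing temperature and tensile strength.

t = 2.254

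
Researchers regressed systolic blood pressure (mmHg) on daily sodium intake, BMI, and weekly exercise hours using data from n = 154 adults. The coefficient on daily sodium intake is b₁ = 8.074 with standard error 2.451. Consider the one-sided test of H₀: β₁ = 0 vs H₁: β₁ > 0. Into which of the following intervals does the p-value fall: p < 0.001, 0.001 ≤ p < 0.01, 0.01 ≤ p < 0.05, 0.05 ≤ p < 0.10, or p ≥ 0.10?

p < 0.001

t = 8.074 / 2.451 = 3.294.
df = n − k − 1 = 154 − 3 − 1 = 150.
One-sided p = P(T_{150} > t) ≈ 0.0006.
So p < 0.001.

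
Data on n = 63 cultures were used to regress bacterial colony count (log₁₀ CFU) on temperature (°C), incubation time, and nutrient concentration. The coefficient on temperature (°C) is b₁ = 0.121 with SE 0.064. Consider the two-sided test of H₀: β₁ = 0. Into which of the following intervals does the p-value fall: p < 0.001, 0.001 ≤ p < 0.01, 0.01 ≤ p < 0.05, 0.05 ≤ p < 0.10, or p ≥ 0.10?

0.05 ≤ p < 0.10

t = 0.121 / 0.064 = 1.891.
df = n − k − 1 = 63 − 3 − 1 = 59.
Two-sided p = 2·P(T_{59} > |t|) ≈ 0.0636.
So 0.05 ≤ p < 0.10.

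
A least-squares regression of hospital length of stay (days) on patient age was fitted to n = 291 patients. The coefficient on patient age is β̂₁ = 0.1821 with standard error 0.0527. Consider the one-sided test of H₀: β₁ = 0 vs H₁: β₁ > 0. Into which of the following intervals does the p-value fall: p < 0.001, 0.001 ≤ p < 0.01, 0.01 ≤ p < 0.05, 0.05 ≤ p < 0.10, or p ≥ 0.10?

p < 0.001

t = 0.1821 / 0.0527 = 3.455.
df = n − 2 = 291 − 2 = 289.
One-sided p = P(T_{289} > t) ≈ 0.0003.
So p < 0.001.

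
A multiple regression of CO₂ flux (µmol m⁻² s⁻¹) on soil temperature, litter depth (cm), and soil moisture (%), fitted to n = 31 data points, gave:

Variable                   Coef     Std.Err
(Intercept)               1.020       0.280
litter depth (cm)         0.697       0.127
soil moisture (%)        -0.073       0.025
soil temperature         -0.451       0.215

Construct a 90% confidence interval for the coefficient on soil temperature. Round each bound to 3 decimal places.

Read off: b = -0.451, SE = 0.215 for soil temperature.
df = n − k − 1 = 31 − 3 − 1 = 27.
t* = t_{0.05, 27} = 1.703288.
Margin = t* × SE = 1.703288 × 0.215 = 0.36621.
CI: -0.451 ± 0.36621 → (-0.817, -0.085).

(-0.817, -0.085)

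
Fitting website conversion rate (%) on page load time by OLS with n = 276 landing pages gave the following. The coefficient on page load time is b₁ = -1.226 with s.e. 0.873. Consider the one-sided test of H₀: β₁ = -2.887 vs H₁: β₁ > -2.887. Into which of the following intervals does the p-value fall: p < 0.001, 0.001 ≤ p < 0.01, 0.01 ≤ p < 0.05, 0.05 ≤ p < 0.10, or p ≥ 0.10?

t = (-1.226 − (-2.887)) / 0.873 = 1.903.
df = n − 2 = 276 − 2 = 274.
One-sided p = P(T_{274} > t) ≈ 0.0291.
So 0.01 ≤ p < 0.05.

0.01 ≤ p < 0.05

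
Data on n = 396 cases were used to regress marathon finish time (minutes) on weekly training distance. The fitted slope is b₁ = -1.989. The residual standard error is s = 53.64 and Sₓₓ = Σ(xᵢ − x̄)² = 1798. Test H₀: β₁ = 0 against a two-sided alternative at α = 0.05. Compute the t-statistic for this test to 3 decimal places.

t = -1.572

SE(b₁) = s/√Sₓₓ = 53.64/√1798 = 1.26501.
t = -1.989 / 1.26501 = -1.572.
df = n − 2 = 394.
Two-sided p ≈ 0.1167, which is ≥ 0.05, so fail to reject H₀.
The data do not give significant evidence of an association between weekly training distance and marathon finish time.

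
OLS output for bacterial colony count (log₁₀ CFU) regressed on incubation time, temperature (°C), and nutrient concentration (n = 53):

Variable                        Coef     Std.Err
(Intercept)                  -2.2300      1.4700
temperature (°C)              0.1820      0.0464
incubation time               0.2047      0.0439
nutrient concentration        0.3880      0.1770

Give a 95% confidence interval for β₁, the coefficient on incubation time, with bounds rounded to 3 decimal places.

Read off: b = 0.2047, SE = 0.0439 for incubation time.
df = n − k − 1 = 53 − 3 − 1 = 49.
t* = t_{0.025, 49} = 2.009575.
Margin = t* × SE = 2.009575 × 0.0439 = 0.08822.
CI: 0.2047 ± 0.08822 → (0.116, 0.293).

(0.116, 0.293)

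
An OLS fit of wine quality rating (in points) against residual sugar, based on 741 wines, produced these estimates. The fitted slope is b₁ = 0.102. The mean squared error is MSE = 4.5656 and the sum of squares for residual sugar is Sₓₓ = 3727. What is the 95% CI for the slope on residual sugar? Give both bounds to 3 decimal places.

(0.033, 0.171)

SE(b₁) = √(MSE/Sₓₓ) = √(4.5656/3727) = 0.0350001.
df = n − 2 = 739.
t* = t_{0.025, 739} = 1.963179.
Margin = t* × SE = 1.963179 × 0.0350001 = 0.06871.
CI: 0.102 ± 0.06871 → (0.033, 0.171).
With 95% confidence, each one-unit increase in residual sugar is associated with a change of between 0.033 and 0.171 points in wine quality rating.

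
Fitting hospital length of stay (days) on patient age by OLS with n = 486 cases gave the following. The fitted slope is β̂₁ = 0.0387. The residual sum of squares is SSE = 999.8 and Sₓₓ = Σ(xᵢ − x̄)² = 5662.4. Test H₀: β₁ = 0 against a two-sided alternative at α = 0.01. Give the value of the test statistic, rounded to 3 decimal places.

MSE = SSE/(n − 2) = 999.8/484 = 2.0657.
SE(β̂₁) = √(MSE/Sₓₓ) = √(2.0657/5662.4) = 0.0191.
t = 0.0387 / 0.0191 = 2.026.
df = n − 2 = 484.
Two-sided p ≈ 0.0433, which is ≥ 0.01, so fail to reject H₀.
The data do not give significant evidence of an association between patient age and hospital length of stay.

t = 2.026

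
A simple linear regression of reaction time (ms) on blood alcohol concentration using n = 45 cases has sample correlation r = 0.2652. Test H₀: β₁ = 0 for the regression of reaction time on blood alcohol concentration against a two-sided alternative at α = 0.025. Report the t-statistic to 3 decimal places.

t = r·√(n − 2)/√(1 − r²) = 0.2652·√43/√0.929669 = 1.804.
df = n − 2 = 43.
Two-sided p ≈ 0.0783, which is ≥ 0.025, so fail to reject H₀.
The data do not give significant evidence of a linear association between blood alcohol concentration and reaction time.

t = 1.804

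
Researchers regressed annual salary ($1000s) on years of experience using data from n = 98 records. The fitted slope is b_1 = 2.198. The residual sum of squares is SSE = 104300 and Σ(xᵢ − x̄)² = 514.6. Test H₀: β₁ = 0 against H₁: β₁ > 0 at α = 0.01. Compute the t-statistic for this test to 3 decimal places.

MSE = SSE/(n − 2) = 104300/96 = 1086.46.
SE(b_1) = √(MSE/Sₓₓ) = √(1086.46/514.6) = 1.45302.
t = 2.198 / 1.45302 = 1.513.
df = n − 2 = 96.
One-sided p ≈ 0.0668, which is ≥ 0.01, so fail to reject H₀.
The data do not give significant evidence that the true slope on years of experience is positive.

t = 1.513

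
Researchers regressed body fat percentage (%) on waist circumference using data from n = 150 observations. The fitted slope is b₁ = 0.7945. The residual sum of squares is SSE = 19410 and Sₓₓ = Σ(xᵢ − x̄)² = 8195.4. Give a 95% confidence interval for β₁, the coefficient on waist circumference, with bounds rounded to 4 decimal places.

(0.5445, 1.0445)

MSE = SSE/(n − 2) = 19410/148 = 131.149.
SE(b₁) = √(MSE/Sₓₓ) = √(131.149/8195.4) = 0.126502.
df = n − 2 = 148.
t* = t_{0.025, 148} = 1.976122.
Margin = t* × SE = 1.976122 × 0.126502 = 0.249983.
CI: 0.7945 ± 0.249983 → (0.5445, 1.0445).
With 95% confidence, each one-unit increase in waist circumference is associated with a change of between 0.5445 and 1.0445 % in body fat percentage.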